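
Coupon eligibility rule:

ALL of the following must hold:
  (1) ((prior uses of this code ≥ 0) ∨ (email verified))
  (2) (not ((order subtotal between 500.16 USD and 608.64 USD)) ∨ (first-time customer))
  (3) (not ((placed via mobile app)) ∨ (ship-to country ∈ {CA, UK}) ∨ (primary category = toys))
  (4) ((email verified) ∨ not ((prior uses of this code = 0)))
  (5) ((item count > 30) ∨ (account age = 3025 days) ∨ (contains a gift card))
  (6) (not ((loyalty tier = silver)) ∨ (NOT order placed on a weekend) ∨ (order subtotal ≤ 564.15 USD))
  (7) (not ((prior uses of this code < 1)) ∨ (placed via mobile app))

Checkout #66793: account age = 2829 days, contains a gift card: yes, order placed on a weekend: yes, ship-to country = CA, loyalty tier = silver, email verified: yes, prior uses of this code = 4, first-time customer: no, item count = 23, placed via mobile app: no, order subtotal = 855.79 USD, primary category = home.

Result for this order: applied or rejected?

Atomic conditions:
  prior uses of this code ≥ 0: 4 ≥ 0 is true
  email verified: yes → true
  order subtotal between 500.16 USD and 608.64 USD: 855.79 in [500.16, 608.64] is false
  first-time customer: no → false
  placed via mobile app: no → false
  ship-to country ∈ {CA, UK}: CA is in the set → true
  primary category = toys: home == toys is false
  prior uses of this code = 0: 4 == 0 is false
  item count > 30: 23 > 30 is false
  account age = 3025 days: 2829 == 3025 is false
  contains a gift card: yes → true
  loyalty tier = silver: silver == silver is true
  NOT order placed on a weekend: yes → false
  order subtotal ≤ 564.15 USD: 855.79 ≤ 564.15 is false
  prior uses of this code < 1: 4 < 1 is false
Combine:
[1] true OR true = true
[2.1] NOT false = true
[2] true OR false = true
[3.1] NOT false = true
[3] true OR true OR false = true
[4.2] NOT false = true
[4] true OR true = true
[5] false OR false OR true = true
[6.1] NOT true = false
[6] false OR false OR false = false
[7.1] NOT false = true
[7] true OR false = true
[root] true AND true AND true AND true AND true AND false AND true = false
Overall: false → rejected

Rejected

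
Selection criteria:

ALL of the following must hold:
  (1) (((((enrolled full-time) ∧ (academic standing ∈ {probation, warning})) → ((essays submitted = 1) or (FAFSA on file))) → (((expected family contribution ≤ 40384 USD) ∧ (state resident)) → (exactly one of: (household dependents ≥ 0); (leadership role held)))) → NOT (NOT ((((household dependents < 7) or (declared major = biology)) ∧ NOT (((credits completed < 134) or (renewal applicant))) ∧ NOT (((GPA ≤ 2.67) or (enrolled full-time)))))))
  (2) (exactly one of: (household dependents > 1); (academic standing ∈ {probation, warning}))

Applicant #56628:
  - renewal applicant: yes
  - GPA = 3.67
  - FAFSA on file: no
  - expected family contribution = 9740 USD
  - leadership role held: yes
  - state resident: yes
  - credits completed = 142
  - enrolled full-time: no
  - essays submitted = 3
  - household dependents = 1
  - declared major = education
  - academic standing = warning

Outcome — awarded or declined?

Atomic conditions:
  enrolled full-time: no → false
  academic standing ∈ {probation, warning}: warning is in the set → true
  essays submitted = 1: 3 == 1 is false
  FAFSA on file: no → false
  expected family contribution ≤ 40384 USD: 9740 ≤ 40384 is true
  state resident: yes → true
  household dependents ≥ 0: 1 ≥ 0 is true
  leadership role held: yes → true
  household dependents < 7: 1 < 7 is true
  declared major = biology: education == biology is false
  credits completed < 134: 142 < 134 is false
  renewal applicant: yes → true
  GPA ≤ 2.67: 3.67 ≤ 2.67 is false
  household dependents > 1: 1 > 1 is false
Combine:
[1.1.1.1] false AND true = false
[1.1.1.2] false OR false = false
[1.1.1] false → false (antecedent false ⇒ implication holds) = true
[1.1.2.1] true AND true = true
[1.1.2.2] exactly-one(true, true) = false
[1.1.2] true → false = false
[1.1] true → false = false
[1.2.1.1.1] true OR false = true
[1.2.1.1.2.1] false OR true = true
[1.2.1.1.2] NOT true = false
[1.2.1.1.3.1] false OR false = false
[1.2.1.1.3] NOT false = true
[1.2.1.1] true AND false AND true = false
[1.2.1] NOT false = true
[1.2] NOT true = false
[1] false → false (antecedent false ⇒ implication holds) = true
[2] exactly-one(false, true) = true
[root] true AND true = true
Overall: true → awarded

Awarded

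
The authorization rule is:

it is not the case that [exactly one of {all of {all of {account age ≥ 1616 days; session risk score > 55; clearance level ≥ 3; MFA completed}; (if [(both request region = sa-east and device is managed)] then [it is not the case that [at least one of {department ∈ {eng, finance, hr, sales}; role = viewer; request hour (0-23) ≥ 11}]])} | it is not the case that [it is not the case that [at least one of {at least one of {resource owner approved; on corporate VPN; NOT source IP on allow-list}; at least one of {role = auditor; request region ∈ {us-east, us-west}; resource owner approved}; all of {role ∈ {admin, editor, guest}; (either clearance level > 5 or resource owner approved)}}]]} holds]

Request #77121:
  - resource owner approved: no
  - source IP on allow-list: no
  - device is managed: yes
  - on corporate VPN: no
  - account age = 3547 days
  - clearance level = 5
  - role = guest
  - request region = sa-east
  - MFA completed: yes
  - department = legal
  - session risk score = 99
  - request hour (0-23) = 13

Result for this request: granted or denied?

Atomic conditions:
  account age ≥ 1616 days: 3547 ≥ 1616 is true
  session risk score > 55: 99 > 55 is true
  clearance level ≥ 3: 5 ≥ 3 is true
  MFA completed: yes → true
  request region = sa-east: sa-east == sa-east is true
  device is managed: yes → true
  department ∈ {eng, finance, hr, sales}: legal is not in the set → false
  role = viewer: guest == viewer is false
  request hour (0-23) ≥ 11: 13 ≥ 11 is true
  resource owner approved: no → false
  on corporate VPN: no → false
  NOT source IP on allow-list: no → true
  role = auditor: guest == auditor is false
  request region ∈ {us-east, us-west}: sa-east is not in the set → false
  role ∈ {admin, editor, guest}: guest is in the set → true
  clearance level > 5: 5 > 5 is false
Combine:
[1.1.1] true AND true AND true AND true = true
[1.1.2.1] true AND true = true
[1.1.2.2.1] false OR false OR true = true
[1.1.2.2] NOT true = false
[1.1.2] true → false = false
[1.1] true AND false = false
[1.2.1.1.1] false OR false OR true = true
[1.2.1.1.2] false OR false OR false = false
[1.2.1.1.3.2] false OR false = false
[1.2.1.1.3] true AND false = false
[1.2.1.1] true OR false OR false = true
[1.2.1] NOT true = false
[1.2] NOT false = true
[1] exactly-one(false, true) = true
[root] NOT true = false
Overall: false → denied

Denied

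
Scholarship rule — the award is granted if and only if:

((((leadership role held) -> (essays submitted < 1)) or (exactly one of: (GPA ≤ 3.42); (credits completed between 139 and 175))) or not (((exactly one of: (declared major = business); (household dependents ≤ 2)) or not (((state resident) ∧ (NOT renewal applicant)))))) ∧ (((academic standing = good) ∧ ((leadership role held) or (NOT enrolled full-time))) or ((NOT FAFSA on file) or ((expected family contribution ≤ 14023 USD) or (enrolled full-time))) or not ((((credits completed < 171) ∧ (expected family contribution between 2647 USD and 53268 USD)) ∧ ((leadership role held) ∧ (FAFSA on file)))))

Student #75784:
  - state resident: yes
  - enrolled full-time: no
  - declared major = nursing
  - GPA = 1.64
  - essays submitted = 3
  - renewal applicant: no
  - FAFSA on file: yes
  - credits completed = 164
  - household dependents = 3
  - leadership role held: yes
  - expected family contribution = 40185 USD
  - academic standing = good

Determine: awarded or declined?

Atomic conditions:
  leadership role held: yes → true
  essays submitted < 1: 3 < 1 is false
  GPA ≤ 3.42: 1.64 ≤ 3.42 is true
  credits completed between 139 and 175: 164 in [139, 175] is true
  declared major = business: nursing == business is false
  household dependents ≤ 2: 3 ≤ 2 is false
  state resident: yes → true
  NOT renewal applicant: no → true
  academic standing = good: good == good is true
  NOT enrolled full-time: no → true
  NOT FAFSA on file: yes → false
  expected family contribution ≤ 14023 USD: 40185 ≤ 14023 is false
  enrolled full-time: no → false
  credits completed < 171: 164 < 171 is true
  expected family contribution between 2647 USD and 53268 USD: 40185 in [2647, 53268] is true
  FAFSA on file: yes → true
Combine:
[1.1.1] true → false = false
[1.1.2] exactly-one(true, true) = false
[1.1] false OR false = false
[1.2.1.1] exactly-one(false, false) = false
[1.2.1.2.1] true AND true = true
[1.2.1.2] NOT true = false
[1.2.1] false OR false = false
[1.2] NOT false = true
[1] false OR true = true
[2.1.2] true OR true = true
[2.1] true AND true = true
[2.2.2] false OR false = false
[2.2] false OR false = false
[2.3.1.1] true AND true = true
[2.3.1.2] true AND true = true
[2.3.1] true AND true = true
[2.3] NOT true = false
[2] true OR false OR false = true
[root] true AND true = true
Overall: true → awarded

Awarded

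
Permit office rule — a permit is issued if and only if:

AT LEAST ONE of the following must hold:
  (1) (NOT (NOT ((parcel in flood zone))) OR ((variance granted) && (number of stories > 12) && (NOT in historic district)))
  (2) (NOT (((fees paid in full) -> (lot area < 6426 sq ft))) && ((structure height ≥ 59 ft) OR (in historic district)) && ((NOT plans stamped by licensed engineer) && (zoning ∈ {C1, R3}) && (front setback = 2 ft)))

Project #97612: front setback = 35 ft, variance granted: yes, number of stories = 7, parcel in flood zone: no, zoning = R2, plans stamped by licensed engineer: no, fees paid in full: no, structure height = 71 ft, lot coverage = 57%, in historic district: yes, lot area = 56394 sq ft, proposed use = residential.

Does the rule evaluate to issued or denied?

Denied

Atomic conditions:
  parcel in flood zone: no → false
  variance granted: yes → true
  number of stories > 12: 7 > 12 is false
  NOT in historic district: yes → false
  fees paid in full: no → false
  lot area < 6426 sq ft: 56394 < 6426 is false
  structure height ≥ 59 ft: 71 ≥ 59 is true
  in historic district: yes → true
  NOT plans stamped by licensed engineer: no → true
  zoning ∈ {C1, R3}: R2 is not in the set → false
  front setback = 2 ft: 35 == 2 is false
Combine:
[1.1.1] NOT false = true
[1.1] NOT true = false
[1.2] true AND false AND false = false
[1] false OR false = false
[2.1.1] false → false (antecedent false ⇒ implication holds) = true
[2.1] NOT true = false
[2.2] true OR true = true
[2.3] true AND false AND false = false
[2] false AND true AND false = false
[root] false OR false = false
Overall: false → denied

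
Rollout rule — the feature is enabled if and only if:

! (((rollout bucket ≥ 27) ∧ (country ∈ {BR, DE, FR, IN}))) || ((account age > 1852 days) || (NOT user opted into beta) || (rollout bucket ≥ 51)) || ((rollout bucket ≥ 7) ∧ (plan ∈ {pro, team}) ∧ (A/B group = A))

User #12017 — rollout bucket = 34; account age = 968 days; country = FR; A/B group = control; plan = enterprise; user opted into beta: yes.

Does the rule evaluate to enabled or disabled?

Atomic conditions:
  rollout bucket ≥ 27: 34 ≥ 27 is true
  country ∈ {BR, DE, FR, IN}: FR is in the set → true
  account age > 1852 days: 968 > 1852 is false
  NOT user opted into beta: yes → false
  rollout bucket ≥ 51: 34 ≥ 51 is false
  rollout bucket ≥ 7: 34 ≥ 7 is true
  plan ∈ {pro, team}: enterprise is not in the set → false
  A/B group = A: control == A is false
Combine:
[1.1] true AND true = true
[1] NOT true = false
[2] false OR false OR false = false
[3] true AND false AND false = false
[root] false OR false OR false = false
Overall: false → disabled

Disabled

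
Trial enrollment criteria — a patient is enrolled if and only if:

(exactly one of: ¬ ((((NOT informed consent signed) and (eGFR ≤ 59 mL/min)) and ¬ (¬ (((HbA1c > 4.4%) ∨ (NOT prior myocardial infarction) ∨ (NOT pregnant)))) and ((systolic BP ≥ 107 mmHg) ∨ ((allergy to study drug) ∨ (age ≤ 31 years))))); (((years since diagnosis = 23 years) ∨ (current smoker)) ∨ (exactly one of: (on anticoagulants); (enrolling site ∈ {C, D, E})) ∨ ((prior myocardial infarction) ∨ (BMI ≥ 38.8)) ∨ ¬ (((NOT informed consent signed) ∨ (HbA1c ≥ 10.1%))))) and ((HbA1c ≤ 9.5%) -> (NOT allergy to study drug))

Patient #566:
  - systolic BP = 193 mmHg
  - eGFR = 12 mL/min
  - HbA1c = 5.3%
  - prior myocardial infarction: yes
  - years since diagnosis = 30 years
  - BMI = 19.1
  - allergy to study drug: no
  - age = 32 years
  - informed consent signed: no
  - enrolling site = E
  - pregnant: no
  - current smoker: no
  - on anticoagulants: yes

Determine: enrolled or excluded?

Enrolled

Atomic conditions:
  NOT informed consent signed: no → true
  eGFR ≤ 59 mL/min: 12 ≤ 59 is true
  HbA1c > 4.4%: 5.3 > 4.4 is true
  NOT prior myocardial infarction: yes → false
  NOT pregnant: no → true
  systolic BP ≥ 107 mmHg: 193 ≥ 107 is true
  allergy to study drug: no → false
  age ≤ 31 years: 32 ≤ 31 is false
  years since diagnosis = 23 years: 30 == 23 is false
  current smoker: no → false
  on anticoagulants: yes → true
  enrolling site ∈ {C, D, E}: E is in the set → true
  prior myocardial infarction: yes → true
  BMI ≥ 38.8: 19.1 ≥ 38.8 is false
  HbA1c ≥ 10.1%: 5.3 ≥ 10.1 is false
  HbA1c ≤ 9.5%: 5.3 ≤ 9.5 is true
  NOT allergy to study drug: no → true
Combine:
[1.1.1.1] true AND true = true
[1.1.1.2.1.1] true OR false OR true = true
[1.1.1.2.1] NOT true = false
[1.1.1.2] NOT false = true
[1.1.1.3.2] false OR false = false
[1.1.1.3] true OR false = true
[1.1.1] true AND true AND true = true
[1.1] NOT true = false
[1.2.1] false OR false = false
[1.2.2] exactly-one(true, true) = false
[1.2.3] true OR false = true
[1.2.4.1] true OR false = true
[1.2.4] NOT true = false
[1.2] false OR false OR true OR false = true
[1] exactly-one(false, true) = true
[2] true → true = true
[root] true AND true = true
Overall: true → enrolled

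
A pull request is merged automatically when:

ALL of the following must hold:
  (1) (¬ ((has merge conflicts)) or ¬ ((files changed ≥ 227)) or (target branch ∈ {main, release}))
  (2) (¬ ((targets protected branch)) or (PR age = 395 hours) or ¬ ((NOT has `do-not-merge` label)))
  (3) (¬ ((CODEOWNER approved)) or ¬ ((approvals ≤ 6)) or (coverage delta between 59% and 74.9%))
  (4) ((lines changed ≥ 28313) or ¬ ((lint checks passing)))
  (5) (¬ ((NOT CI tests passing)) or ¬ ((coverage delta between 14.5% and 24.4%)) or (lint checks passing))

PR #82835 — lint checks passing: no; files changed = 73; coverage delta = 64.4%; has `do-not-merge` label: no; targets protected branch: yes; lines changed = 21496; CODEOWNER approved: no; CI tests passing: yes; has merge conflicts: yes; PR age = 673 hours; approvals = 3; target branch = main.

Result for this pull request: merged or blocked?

Blocked

Atomic conditions:
  has merge conflicts: yes → true
  files changed ≥ 227: 73 ≥ 227 is false
  target branch ∈ {main, release}: main is in the set → true
  targets protected branch: yes → true
  PR age = 395 hours: 673 == 395 is false
  NOT has `do-not-merge` label: no → true
  CODEOWNER approved: no → false
  approvals ≤ 6: 3 ≤ 6 is true
  coverage delta between 59% and 74.9%: 64.4 in [59, 74.9] is true
  lines changed ≥ 28313: 21496 ≥ 28313 is false
  lint checks passing: no → false
  NOT CI tests passing: yes → false
  coverage delta between 14.5% and 24.4%: 64.4 in [14.5, 24.4] is false
Combine:
[1.1] NOT true = false
[1.2] NOT false = true
[1] false OR true OR true = true
[2.1] NOT true = false
[2.3] NOT true = false
[2] false OR false OR false = false
[3.1] NOT false = true
[3.2] NOT true = false
[3] true OR false OR true = true
[4.2] NOT false = true
[4] false OR true = true
[5.1] NOT false = true
[5.2] NOT false = true
[5] true OR true OR false = true
[root] true AND false AND true AND true AND true = false
Overall: false → blocked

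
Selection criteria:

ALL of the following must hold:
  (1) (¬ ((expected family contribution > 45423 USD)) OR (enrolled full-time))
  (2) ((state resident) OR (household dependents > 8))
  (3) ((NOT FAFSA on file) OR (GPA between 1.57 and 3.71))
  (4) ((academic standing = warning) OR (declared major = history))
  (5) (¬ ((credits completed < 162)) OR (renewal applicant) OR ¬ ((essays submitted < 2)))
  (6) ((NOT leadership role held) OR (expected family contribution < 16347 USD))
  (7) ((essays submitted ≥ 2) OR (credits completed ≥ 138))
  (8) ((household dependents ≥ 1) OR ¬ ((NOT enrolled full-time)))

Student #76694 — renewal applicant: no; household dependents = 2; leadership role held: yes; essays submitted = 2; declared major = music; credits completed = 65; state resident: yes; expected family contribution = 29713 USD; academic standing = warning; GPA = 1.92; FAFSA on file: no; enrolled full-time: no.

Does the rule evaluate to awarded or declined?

Declined

Atomic conditions:
  expected family contribution > 45423 USD: 29713 > 45423 is false
  enrolled full-time: no → false
  state resident: yes → true
  household dependents > 8: 2 > 8 is false
  NOT FAFSA on file: no → true
  GPA between 1.57 and 3.71: 1.92 in [1.57, 3.71] is true
  academic standing = warning: warning == warning is true
  declared major = history: music == history is false
  credits completed < 162: 65 < 162 is true
  renewal applicant: no → false
  essays submitted < 2: 2 < 2 is false
  NOT leadership role held: yes → false
  expected family contribution < 16347 USD: 29713 < 16347 is false
  essays submitted ≥ 2: 2 ≥ 2 is true
  credits completed ≥ 138: 65 ≥ 138 is false
  household dependents ≥ 1: 2 ≥ 1 is true
  NOT enrolled full-time: no → true
Combine:
[1.1] NOT false = true
[1] true OR false = true
[2] true OR false = true
[3] true OR true = true
[4] true OR false = true
[5.1] NOT true = false
[5.3] NOT false = true
[5] false OR false OR true = true
[6] false OR false = false
[7] true OR false = true
[8.2] NOT true = false
[8] true OR false = true
[root] true AND true AND true AND true AND true AND false AND true AND true = false
Overall: false → declined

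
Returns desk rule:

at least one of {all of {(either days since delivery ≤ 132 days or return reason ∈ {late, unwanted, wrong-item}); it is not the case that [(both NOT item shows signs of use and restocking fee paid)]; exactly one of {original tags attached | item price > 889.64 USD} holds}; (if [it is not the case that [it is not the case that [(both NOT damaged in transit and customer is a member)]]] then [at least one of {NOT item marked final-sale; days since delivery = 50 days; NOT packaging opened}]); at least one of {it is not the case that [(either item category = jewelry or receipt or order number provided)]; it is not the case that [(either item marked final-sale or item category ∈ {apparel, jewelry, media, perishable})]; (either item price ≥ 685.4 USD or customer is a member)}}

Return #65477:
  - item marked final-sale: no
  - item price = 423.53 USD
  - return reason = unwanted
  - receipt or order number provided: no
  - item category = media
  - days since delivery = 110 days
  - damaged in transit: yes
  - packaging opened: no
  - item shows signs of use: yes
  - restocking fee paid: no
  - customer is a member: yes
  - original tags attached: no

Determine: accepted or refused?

Atomic conditions:
  days since delivery ≤ 132 days: 110 ≤ 132 is true
  return reason ∈ {late, unwanted, wrong-item}: unwanted is in the set → true
  NOT item shows signs of use: yes → false
  restocking fee paid: no → false
  original tags attached: no → false
  item price > 889.64 USD: 423.53 > 889.64 is false
  NOT damaged in transit: yes → false
  customer is a member: yes → true
  NOT item marked final-sale: no → true
  days since delivery = 50 days: 110 == 50 is false
  NOT packaging opened: no → true
  item category = jewelry: media == jewelry is false
  receipt or order number provided: no → false
  item marked final-sale: no → false
  item category ∈ {apparel, jewelry, media, perishable}: media is in the set → true
  item price ≥ 685.4 USD: 423.53 ≥ 685.4 is false
Combine:
[1.1] true OR true = true
[1.2.1] false AND false = false
[1.2] NOT false = true
[1.3] exactly-one(false, false) = false
[1] true AND true AND false = false
[2.1.1.1] false AND true = false
[2.1.1] NOT false = true
[2.1] NOT true = false
[2.2] true OR false OR true = true
[2] false → true (antecedent false ⇒ implication holds) = true
[3.1.1] false OR false = false
[3.1] NOT false = true
[3.2.1] false OR true = true
[3.2] NOT true = false
[3.3] false OR true = true
[3] true OR false OR true = true
[root] false OR true OR true = true
Overall: true → accepted

Accepted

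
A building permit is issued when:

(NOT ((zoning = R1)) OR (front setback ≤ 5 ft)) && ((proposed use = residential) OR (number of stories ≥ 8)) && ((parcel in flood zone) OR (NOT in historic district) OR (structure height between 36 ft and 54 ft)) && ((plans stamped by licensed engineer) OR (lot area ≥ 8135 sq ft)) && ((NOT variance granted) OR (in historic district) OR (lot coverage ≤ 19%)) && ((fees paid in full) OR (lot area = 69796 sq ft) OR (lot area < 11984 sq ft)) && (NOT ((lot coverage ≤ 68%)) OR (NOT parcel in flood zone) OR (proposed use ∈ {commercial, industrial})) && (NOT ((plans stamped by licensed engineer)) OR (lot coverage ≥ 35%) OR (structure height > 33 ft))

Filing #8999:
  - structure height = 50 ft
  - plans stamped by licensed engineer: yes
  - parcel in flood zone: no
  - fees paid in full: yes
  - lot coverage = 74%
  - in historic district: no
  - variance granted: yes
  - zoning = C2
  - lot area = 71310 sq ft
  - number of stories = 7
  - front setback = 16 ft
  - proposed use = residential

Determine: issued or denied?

Denied

Atomic conditions:
  zoning = R1: C2 == R1 is false
  front setback ≤ 5 ft: 16 ≤ 5 is false
  proposed use = residential: residential == residential is true
  number of stories ≥ 8: 7 ≥ 8 is false
  parcel in flood zone: no → false
  NOT in historic district: no → true
  structure height between 36 ft and 54 ft: 50 in [36, 54] is true
  plans stamped by licensed engineer: yes → true
  lot area ≥ 8135 sq ft: 71310 ≥ 8135 is true
  NOT variance granted: yes → false
  in historic district: no → false
  lot coverage ≤ 19%: 74 ≤ 19 is false
  fees paid in full: yes → true
  lot area = 69796 sq ft: 71310 == 69796 is false
  lot area < 11984 sq ft: 71310 < 11984 is false
  lot coverage ≤ 68%: 74 ≤ 68 is false
  NOT parcel in flood zone: no → true
  proposed use ∈ {commercial, industrial}: residential is not in the set → false
  lot coverage ≥ 35%: 74 ≥ 35 is true
  structure height > 33 ft: 50 > 33 is true
Combine:
[1.1] NOT false = true
[1] true OR false = true
[2] true OR false = true
[3] false OR true OR true = true
[4] true OR true = true
[5] false OR false OR false = false
[6] true OR false OR false = true
[7.1] NOT false = true
[7] true OR true OR false = true
[8.1] NOT true = false
[8] false OR true OR true = true
[root] true AND true AND true AND true AND false AND true AND true AND true = false
Overall: false → denied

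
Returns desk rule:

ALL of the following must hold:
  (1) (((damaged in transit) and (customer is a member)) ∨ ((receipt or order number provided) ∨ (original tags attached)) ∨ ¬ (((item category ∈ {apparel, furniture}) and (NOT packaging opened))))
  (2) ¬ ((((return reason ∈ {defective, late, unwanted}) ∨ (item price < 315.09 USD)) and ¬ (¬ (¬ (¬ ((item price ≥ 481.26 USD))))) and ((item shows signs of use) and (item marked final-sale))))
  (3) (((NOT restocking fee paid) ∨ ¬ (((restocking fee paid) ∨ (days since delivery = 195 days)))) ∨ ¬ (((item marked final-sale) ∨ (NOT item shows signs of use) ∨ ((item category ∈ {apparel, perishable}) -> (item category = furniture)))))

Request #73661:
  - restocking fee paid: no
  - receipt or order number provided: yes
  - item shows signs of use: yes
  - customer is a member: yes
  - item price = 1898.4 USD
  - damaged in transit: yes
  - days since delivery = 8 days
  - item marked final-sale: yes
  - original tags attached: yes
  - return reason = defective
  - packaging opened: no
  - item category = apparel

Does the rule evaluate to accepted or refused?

Atomic conditions:
  damaged in transit: yes → true
  customer is a member: yes → true
  receipt or order number provided: yes → true
  original tags attached: yes → true
  item category ∈ {apparel, furniture}: apparel is in the set → true
  NOT packaging opened: no → true
  return reason ∈ {defective, late, unwanted}: defective is in the set → true
  item price < 315.09 USD: 1898.4 < 315.09 is false
  item price ≥ 481.26 USD: 1898.4 ≥ 481.26 is true
  item shows signs of use: yes → true
  item marked final-sale: yes → true
  NOT restocking fee paid: no → true
  restocking fee paid: no → false
  days since delivery = 195 days: 8 == 195 is false
  NOT item shows signs of use: yes → false
  item category ∈ {apparel, perishable}: apparel is in the set → true
  item category = furniture: apparel == furniture is false
Combine:
[1.1] true AND true = true
[1.2] true OR true = true
[1.3.1] true AND true = true
[1.3] NOT true = false
[1] true OR true OR false = true
[2.1.1] true OR false = true
[2.1.2.1.1.1] NOT true = false
[2.1.2.1.1] NOT false = true
[2.1.2.1] NOT true = false
[2.1.2] NOT false = true
[2.1.3] true AND true = true
[2.1] true AND true AND true = true
[2] NOT true = false
[3.1.2.1] false OR false = false
[3.1.2] NOT false = true
[3.1] true OR true = true
[3.2.1.3] true → false = false
[3.2.1] true OR false OR false = true
[3.2] NOT true = false
[3] true OR false = true
[root] true AND false AND true = false
Overall: false → refused

Refused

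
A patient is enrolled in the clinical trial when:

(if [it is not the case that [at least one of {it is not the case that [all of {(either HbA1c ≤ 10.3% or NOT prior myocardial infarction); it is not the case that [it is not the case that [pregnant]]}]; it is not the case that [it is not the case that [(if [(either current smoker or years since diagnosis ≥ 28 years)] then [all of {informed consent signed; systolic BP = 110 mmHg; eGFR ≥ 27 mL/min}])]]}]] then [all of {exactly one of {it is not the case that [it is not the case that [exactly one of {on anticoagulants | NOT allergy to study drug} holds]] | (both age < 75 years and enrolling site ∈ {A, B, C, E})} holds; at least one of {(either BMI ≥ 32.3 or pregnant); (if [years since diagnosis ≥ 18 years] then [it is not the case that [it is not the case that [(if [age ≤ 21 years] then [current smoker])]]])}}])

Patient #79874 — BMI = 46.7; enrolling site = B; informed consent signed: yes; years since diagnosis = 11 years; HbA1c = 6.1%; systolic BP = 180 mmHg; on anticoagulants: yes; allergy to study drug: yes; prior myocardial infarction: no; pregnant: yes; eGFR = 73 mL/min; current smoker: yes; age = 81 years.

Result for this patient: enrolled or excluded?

Atomic conditions:
  HbA1c ≤ 10.3%: 6.1 ≤ 10.3 is true
  NOT prior myocardial infarction: no → true
  pregnant: yes → true
  current smoker: yes → true
  years since diagnosis ≥ 28 years: 11 ≥ 28 is false
  informed consent signed: yes → true
  systolic BP = 110 mmHg: 180 == 110 is false
  eGFR ≥ 27 mL/min: 73 ≥ 27 is true
  on anticoagulants: yes → true
  NOT allergy to study drug: yes → false
  age < 75 years: 81 < 75 is false
  enrolling site ∈ {A, B, C, E}: B is in the set → true
  BMI ≥ 32.3: 46.7 ≥ 32.3 is true
  years since diagnosis ≥ 18 years: 11 ≥ 18 is false
  age ≤ 21 years: 81 ≤ 21 is false
Combine:
[1.1.1.1.1] true OR true = true
[1.1.1.1.2.1] NOT true = false
[1.1.1.1.2] NOT false = true
[1.1.1.1] true AND true = true
[1.1.1] NOT true = false
[1.1.2.1.1.1] true OR false = true
[1.1.2.1.1.2] true AND false AND true = false
[1.1.2.1.1] true → false = false
[1.1.2.1] NOT false = true
[1.1.2] NOT true = false
[1.1] false OR false = false
[1] NOT false = true
[2.1.1.1.1] exactly-one(true, false) = true
[2.1.1.1] NOT true = false
[2.1.1] NOT false = true
[2.1.2] false AND true = false
[2.1] exactly-one(true, false) = true
[2.2.1] true OR true = true
[2.2.2.2.1.1] false → true (antecedent false ⇒ implication holds) = true
[2.2.2.2.1] NOT true = false
[2.2.2.2] NOT false = true
[2.2.2] false → true (antecedent false ⇒ implication holds) = true
[2.2] true OR true = true
[2] true AND true = true
[root] true → true = true
Overall: true → enrolled

Enrolled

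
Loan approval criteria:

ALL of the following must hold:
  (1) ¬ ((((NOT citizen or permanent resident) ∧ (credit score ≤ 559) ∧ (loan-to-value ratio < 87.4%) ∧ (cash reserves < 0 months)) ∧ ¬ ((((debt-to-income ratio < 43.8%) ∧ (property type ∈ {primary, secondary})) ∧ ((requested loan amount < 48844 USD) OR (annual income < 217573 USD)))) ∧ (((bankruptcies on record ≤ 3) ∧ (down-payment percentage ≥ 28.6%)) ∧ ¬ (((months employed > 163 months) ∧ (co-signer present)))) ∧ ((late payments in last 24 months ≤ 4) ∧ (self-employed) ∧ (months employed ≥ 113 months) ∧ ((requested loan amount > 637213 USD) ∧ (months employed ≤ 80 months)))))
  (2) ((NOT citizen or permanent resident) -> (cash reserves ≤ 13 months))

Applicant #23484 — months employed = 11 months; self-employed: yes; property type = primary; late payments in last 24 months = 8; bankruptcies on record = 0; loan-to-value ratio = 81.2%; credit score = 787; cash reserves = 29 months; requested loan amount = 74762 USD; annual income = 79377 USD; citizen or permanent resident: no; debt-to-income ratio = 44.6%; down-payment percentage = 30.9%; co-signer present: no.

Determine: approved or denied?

Atomic conditions:
  NOT citizen or permanent resident: no → true
  credit score ≤ 559: 787 ≤ 559 is false
  loan-to-value ratio < 87.4%: 81.2 < 87.4 is true
  cash reserves < 0 months: 29 < 0 is false
  debt-to-income ratio < 43.8%: 44.6 < 43.8 is false
  property type ∈ {primary, secondary}: primary is in the set → true
  requested loan amount < 48844 USD: 74762 < 48844 is false
  annual income < 217573 USD: 79377 < 217573 is true
  bankruptcies on record ≤ 3: 0 ≤ 3 is true
  down-payment percentage ≥ 28.6%: 30.9 ≥ 28.6 is true
  months employed > 163 months: 11 > 163 is false
  co-signer present: no → false
  late payments in last 24 months ≤ 4: 8 ≤ 4 is false
  self-employed: yes → true
  months employed ≥ 113 months: 11 ≥ 113 is false
  requested loan amount > 637213 USD: 74762 > 637213 is false
  months employed ≤ 80 months: 11 ≤ 80 is true
  cash reserves ≤ 13 months: 29 ≤ 13 is false
Combine:
[1.1.1] true AND false AND true AND false = false
[1.1.2.1.1] false AND true = false
[1.1.2.1.2] false OR true = true
[1.1.2.1] false AND true = false
[1.1.2] NOT false = true
[1.1.3.1] true AND true = true
[1.1.3.2.1] false AND false = false
[1.1.3.2] NOT false = true
[1.1.3] true AND true = true
[1.1.4.4] false AND true = false
[1.1.4] false AND true AND false AND false = false
[1.1] false AND true AND true AND false = false
[1] NOT false = true
[2] true → false = false
[root] true AND false = false
Overall: false → denied

Denied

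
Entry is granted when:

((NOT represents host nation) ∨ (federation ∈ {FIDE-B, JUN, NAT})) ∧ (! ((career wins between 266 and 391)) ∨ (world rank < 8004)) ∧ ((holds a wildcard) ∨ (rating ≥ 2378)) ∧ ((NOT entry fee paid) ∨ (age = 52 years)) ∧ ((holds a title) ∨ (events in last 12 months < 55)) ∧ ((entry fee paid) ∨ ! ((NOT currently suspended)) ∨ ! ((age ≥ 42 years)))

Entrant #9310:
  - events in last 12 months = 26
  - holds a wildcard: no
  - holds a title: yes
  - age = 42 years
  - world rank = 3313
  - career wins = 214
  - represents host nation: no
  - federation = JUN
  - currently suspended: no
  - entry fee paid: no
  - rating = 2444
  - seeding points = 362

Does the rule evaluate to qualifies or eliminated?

Eliminated

Atomic conditions:
  NOT represents host nation: no → true
  federation ∈ {FIDE-B, JUN, NAT}: JUN is in the set → true
  career wins between 266 and 391: 214 in [266, 391] is false
  world rank < 8004: 3313 < 8004 is true
  holds a wildcard: no → false
  rating ≥ 2378: 2444 ≥ 2378 is true
  NOT entry fee paid: no → true
  age = 52 years: 42 == 52 is false
  holds a title: yes → true
  events in last 12 months < 55: 26 < 55 is true
  entry fee paid: no → false
  NOT currently suspended: no → true
  age ≥ 42 years: 42 ≥ 42 is true
Combine:
[1] true OR true = true
[2.1] NOT false = true
[2] true OR true = true
[3] false OR true = true
[4] true OR false = true
[5] true OR true = true
[6.2] NOT true = false
[6.3] NOT true = false
[6] false OR false OR false = false
[root] true AND true AND true AND true AND true AND false = false
Overall: false → eliminated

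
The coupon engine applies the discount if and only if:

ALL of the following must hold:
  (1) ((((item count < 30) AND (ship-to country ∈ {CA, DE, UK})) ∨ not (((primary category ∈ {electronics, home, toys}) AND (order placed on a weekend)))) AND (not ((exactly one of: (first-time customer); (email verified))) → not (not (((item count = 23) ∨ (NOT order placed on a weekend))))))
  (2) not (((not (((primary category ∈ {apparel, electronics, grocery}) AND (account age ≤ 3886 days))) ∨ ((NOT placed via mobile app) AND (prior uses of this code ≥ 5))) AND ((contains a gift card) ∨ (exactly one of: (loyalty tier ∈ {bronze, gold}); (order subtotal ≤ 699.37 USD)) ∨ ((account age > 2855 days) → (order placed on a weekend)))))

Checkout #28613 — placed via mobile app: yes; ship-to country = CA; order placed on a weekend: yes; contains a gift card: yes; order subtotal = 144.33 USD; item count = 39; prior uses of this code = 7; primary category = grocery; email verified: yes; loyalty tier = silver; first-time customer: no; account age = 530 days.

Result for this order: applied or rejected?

Atomic conditions:
  item count < 30: 39 < 30 is false
  ship-to country ∈ {CA, DE, UK}: CA is in the set → true
  primary category ∈ {electronics, home, toys}: grocery is not in the set → false
  order placed on a weekend: yes → true
  first-time customer: no → false
  email verified: yes → true
  item count = 23: 39 == 23 is false
  NOT order placed on a weekend: yes → false
  primary category ∈ {apparel, electronics, grocery}: grocery is in the set → true
  account age ≤ 3886 days: 530 ≤ 3886 is true
  NOT placed via mobile app: yes → false
  prior uses of this code ≥ 5: 7 ≥ 5 is true
  contains a gift card: yes → true
  loyalty tier ∈ {bronze, gold}: silver is not in the set → false
  order subtotal ≤ 699.37 USD: 144.33 ≤ 699.37 is true
  account age > 2855 days: 530 > 2855 is false
Combine:
[1.1.1] false AND true = false
[1.1.2.1] false AND true = false
[1.1.2] NOT false = true
[1.1] false OR true = true
[1.2.1.1] exactly-one(false, true) = true
[1.2.1] NOT true = false
[1.2.2.1.1] false OR false = false
[1.2.2.1] NOT false = true
[1.2.2] NOT true = false
[1.2] false → false (antecedent false ⇒ implication holds) = true
[1] true AND true = true
[2.1.1.1.1] true AND true = true
[2.1.1.1] NOT true = false
[2.1.1.2] false AND true = false
[2.1.1] false OR false = false
[2.1.2.2] exactly-one(false, true) = true
[2.1.2.3] false → true (antecedent false ⇒ implication holds) = true
[2.1.2] true OR true OR true = true
[2.1] false AND true = false
[2] NOT false = true
[root] true AND true = true
Overall: true → applied

Applied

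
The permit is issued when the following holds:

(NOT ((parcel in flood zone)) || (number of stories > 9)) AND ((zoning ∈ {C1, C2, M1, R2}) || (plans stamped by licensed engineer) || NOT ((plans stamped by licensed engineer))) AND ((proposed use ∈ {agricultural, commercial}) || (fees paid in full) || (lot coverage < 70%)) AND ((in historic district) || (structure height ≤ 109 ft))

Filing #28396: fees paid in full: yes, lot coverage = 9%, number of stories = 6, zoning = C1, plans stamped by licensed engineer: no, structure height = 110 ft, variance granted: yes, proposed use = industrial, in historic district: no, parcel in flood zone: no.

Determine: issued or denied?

Denied

Atomic conditions:
  parcel in flood zone: no → false
  number of stories > 9: 6 > 9 is false
  zoning ∈ {C1, C2, M1, R2}: C1 is in the set → true
  plans stamped by licensed engineer: no → false
  proposed use ∈ {agricultural, commercial}: industrial is not in the set → false
  fees paid in full: yes → true
  lot coverage < 70%: 9 < 70 is true
  in historic district: no → false
  structure height ≤ 109 ft: 110 ≤ 109 is false
Combine:
[1.1] NOT false = true
[1] true OR false = true
[2.3] NOT false = true
[2] true OR false OR true = true
[3] false OR true OR true = true
[4] false OR false = false
[root] true AND true AND true AND false = false
Overall: false → denied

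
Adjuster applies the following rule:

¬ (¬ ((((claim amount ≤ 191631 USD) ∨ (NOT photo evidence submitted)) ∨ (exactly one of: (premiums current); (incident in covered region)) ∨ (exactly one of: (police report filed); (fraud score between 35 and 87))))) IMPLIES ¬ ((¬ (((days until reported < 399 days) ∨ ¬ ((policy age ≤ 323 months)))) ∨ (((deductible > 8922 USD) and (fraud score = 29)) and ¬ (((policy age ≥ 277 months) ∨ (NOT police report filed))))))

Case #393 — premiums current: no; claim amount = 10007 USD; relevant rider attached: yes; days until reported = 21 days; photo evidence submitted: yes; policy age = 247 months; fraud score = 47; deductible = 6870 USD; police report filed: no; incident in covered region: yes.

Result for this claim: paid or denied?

Paid

Atomic conditions:
  claim amount ≤ 191631 USD: 10007 ≤ 191631 is true
  NOT photo evidence submitted: yes → false
  premiums current: no → false
  incident in covered region: yes → true
  police report filed: no → false
  fraud score between 35 and 87: 47 in [35, 87] is true
  days until reported < 399 days: 21 < 399 is true
  policy age ≤ 323 months: 247 ≤ 323 is true
  deductible > 8922 USD: 6870 > 8922 is false
  fraud score = 29: 47 == 29 is false
  policy age ≥ 277 months: 247 ≥ 277 is false
  NOT police report filed: no → true
Combine:
[1.1.1.1] true OR false = true
[1.1.1.2] exactly-one(false, true) = true
[1.1.1.3] exactly-one(false, true) = true
[1.1.1] true OR true OR true = true
[1.1] NOT true = false
[1] NOT false = true
[2.1.1.1.2] NOT true = false
[2.1.1.1] true OR false = true
[2.1.1] NOT true = false
[2.1.2.1] false AND false = false
[2.1.2.2.1] false OR true = true
[2.1.2.2] NOT true = false
[2.1.2] false AND false = false
[2.1] false OR false = false
[2] NOT false = true
[root] true → true = true
Overall: true → paid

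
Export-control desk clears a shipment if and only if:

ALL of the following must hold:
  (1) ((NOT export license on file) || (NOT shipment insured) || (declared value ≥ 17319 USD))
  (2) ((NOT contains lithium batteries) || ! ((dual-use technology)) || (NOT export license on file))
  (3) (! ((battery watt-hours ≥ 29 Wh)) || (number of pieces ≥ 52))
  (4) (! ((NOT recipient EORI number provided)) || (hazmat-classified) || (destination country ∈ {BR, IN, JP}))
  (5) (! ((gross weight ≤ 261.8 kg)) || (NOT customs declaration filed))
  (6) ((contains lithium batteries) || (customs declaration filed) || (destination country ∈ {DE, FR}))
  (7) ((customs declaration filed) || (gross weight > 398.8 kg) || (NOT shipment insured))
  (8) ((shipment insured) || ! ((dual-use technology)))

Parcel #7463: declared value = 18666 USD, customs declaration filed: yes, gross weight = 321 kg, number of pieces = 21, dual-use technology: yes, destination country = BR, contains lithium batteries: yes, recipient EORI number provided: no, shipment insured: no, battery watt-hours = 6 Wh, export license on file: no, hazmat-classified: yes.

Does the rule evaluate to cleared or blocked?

Atomic conditions:
  NOT export license on file: no → true
  NOT shipment insured: no → true
  declared value ≥ 17319 USD: 18666 ≥ 17319 is true
  NOT contains lithium batteries: yes → false
  dual-use technology: yes → true
  battery watt-hours ≥ 29 Wh: 6 ≥ 29 is false
  number of pieces ≥ 52: 21 ≥ 52 is false
  NOT recipient EORI number provided: no → true
  hazmat-classified: yes → true
  destination country ∈ {BR, IN, JP}: BR is in the set → true
  gross weight ≤ 261.8 kg: 321 ≤ 261.8 is false
  NOT customs declaration filed: yes → false
  contains lithium batteries: yes → true
  customs declaration filed: yes → true
  destination country ∈ {DE, FR}: BR is not in the set → false
  gross weight > 398.8 kg: 321 > 398.8 is false
  shipment insured: no → false
Combine:
[1] true OR true OR true = true
[2.2] NOT true = false
[2] false OR false OR true = true
[3.1] NOT false = true
[3] true OR false = true
[4.1] NOT true = false
[4] false OR true OR true = true
[5.1] NOT false = true
[5] true OR false = true
[6] true OR true OR false = true
[7] true OR false OR true = true
[8.2] NOT true = false
[8] false OR false = false
[root] true AND true AND true AND true AND true AND true AND true AND false = false
Overall: false → blocked

Blocked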